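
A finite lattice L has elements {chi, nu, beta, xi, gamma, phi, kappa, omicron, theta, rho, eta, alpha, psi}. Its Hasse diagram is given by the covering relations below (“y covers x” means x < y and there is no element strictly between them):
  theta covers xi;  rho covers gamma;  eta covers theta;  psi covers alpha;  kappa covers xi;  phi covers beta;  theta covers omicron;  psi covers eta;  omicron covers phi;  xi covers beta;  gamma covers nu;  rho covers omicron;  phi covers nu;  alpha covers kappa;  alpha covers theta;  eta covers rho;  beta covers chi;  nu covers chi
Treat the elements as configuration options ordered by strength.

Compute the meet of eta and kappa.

Common lower bounds of {eta, kappa}: beta, chi, xi.
The greatest among these is xi.

xi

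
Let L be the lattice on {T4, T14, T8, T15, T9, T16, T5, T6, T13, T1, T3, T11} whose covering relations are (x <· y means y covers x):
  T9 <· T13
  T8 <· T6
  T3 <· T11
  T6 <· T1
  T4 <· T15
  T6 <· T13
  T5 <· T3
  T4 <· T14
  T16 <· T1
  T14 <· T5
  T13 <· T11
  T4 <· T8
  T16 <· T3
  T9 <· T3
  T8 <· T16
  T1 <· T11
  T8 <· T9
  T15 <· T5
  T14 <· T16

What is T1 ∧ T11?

Common lower bounds of {T1, T11}: T1, T14, T16, T4, T6, T8.
The greatest among these is T1.

T1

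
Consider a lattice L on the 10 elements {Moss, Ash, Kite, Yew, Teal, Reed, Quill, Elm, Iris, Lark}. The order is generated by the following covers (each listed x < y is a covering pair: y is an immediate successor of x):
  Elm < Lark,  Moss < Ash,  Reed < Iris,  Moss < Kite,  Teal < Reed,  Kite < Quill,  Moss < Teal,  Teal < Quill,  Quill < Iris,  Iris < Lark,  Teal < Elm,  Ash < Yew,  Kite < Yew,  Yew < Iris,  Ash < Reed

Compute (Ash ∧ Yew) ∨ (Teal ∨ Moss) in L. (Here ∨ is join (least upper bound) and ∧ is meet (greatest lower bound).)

Reed

Ash ∧ Yew = Ash
Teal ∨ Moss = Teal
Ash ∨ Teal = Reed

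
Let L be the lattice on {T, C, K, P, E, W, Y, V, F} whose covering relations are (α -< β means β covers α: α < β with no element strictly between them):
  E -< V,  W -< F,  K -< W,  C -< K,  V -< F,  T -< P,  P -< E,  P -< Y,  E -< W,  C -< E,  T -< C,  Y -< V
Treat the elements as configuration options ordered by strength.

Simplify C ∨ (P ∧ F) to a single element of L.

E

P ∧ F = P
C ∨ P = E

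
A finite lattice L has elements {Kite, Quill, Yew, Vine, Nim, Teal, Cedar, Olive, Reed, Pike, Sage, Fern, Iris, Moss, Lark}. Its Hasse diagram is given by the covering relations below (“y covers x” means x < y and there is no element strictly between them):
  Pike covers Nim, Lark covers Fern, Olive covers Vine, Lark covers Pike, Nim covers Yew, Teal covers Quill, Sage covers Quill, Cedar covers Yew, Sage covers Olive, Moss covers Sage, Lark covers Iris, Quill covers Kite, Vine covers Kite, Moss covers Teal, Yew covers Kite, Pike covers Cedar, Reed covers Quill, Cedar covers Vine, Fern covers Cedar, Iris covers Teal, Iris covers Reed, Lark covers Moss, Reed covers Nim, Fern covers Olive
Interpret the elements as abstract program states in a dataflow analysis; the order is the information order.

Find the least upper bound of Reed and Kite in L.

Common upper bounds of {Reed, Kite}: Iris, Lark, Reed.
The least among these is Reed.

Reed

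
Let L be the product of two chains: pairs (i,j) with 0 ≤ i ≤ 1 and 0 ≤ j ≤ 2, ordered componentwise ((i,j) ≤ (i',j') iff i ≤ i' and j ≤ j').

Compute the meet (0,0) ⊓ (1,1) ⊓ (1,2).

Common lower bounds of {(0,0), (1,1), (1,2)}: (0,0).
The greatest among these is (0,0).

(0,0)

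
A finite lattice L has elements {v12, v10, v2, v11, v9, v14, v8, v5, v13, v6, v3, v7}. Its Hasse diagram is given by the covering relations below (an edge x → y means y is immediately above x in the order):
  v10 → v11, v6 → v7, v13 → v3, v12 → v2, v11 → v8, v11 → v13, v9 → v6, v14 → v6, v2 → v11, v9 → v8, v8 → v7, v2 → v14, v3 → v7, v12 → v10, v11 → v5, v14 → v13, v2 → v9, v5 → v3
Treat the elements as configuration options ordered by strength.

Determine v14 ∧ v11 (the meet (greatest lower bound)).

v2

Common lower bounds of {v14, v11}: v12, v2.
The greatest among these is v2.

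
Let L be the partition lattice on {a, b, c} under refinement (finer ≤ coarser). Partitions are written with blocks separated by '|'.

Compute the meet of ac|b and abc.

The meet (common refinement) of ac|b and abc intersects blocks pairwise, giving ac|b.

ac|b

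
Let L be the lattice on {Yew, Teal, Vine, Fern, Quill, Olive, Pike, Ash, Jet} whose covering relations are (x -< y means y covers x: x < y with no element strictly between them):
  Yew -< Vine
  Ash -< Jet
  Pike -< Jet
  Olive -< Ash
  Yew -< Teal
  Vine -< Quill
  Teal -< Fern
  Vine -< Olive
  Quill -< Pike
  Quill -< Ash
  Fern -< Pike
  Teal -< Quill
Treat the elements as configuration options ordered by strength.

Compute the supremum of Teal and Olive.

Common upper bounds of {Teal, Olive}: Ash, Jet.
The least among these is Ash.

Ash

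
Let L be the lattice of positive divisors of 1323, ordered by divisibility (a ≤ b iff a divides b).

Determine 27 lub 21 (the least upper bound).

189

In the divisibility order, the join is the least common multiple: lcm(27, 21) = 189.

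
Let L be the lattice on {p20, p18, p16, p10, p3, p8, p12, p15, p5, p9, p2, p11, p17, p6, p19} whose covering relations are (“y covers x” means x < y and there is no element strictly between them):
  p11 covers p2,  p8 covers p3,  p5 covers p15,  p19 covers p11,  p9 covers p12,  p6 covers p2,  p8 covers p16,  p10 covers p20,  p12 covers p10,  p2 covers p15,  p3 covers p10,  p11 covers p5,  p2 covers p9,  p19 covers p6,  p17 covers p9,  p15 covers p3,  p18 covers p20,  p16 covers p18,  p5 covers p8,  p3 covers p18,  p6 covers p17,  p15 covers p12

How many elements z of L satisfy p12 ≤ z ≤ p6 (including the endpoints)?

The interval [p12, p6] = {p12, p15, p17, p2, p6, p9}, which has 6 elements.

6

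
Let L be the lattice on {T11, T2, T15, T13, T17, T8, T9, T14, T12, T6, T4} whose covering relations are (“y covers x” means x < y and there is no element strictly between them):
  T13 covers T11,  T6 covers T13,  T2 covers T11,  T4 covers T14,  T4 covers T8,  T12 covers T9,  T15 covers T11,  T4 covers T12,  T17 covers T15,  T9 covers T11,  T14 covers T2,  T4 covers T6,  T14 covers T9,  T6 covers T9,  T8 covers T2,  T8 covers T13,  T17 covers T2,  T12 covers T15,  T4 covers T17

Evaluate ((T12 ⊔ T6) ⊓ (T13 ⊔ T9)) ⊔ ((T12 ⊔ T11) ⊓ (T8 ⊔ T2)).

T12 ∨ T6 = T4
T13 ∨ T9 = T6
T4 ∧ T6 = T6
T12 ∨ T11 = T12
T8 ∨ T2 = T8
T12 ∧ T8 = T11
T6 ∨ T11 = T6

T6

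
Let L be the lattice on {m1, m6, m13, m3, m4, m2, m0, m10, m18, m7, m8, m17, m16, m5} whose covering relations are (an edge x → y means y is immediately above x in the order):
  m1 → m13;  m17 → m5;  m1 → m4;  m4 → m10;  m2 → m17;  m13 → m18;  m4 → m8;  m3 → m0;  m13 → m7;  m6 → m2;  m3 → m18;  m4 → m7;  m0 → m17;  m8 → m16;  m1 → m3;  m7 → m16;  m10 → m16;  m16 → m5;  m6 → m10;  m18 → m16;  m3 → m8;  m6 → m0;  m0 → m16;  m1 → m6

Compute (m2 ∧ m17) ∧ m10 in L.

m6

m2 ∧ m17 = m2
m2 ∧ m10 = m6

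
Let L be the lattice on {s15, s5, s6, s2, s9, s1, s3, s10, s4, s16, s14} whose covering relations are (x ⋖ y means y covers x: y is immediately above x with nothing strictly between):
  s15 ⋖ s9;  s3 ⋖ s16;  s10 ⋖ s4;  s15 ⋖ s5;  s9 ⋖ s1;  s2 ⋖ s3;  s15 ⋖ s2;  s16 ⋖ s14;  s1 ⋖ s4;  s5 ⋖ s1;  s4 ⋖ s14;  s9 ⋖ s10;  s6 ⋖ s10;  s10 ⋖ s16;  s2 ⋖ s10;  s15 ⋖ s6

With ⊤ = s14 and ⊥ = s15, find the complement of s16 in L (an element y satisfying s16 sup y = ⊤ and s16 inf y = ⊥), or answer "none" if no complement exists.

s5

Need y with s16 ∨ y = s14 and s16 ∧ y = s15.
Checking each element gives: s5.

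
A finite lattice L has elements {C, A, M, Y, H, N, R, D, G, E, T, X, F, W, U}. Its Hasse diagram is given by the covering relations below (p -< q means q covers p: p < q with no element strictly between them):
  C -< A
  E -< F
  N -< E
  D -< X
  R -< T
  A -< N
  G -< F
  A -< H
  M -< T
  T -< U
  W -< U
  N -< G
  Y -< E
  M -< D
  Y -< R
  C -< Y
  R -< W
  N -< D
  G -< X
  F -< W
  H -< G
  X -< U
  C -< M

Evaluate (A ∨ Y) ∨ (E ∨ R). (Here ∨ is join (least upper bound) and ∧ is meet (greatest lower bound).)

W

A ∨ Y = E
E ∨ R = W
E ∨ W = W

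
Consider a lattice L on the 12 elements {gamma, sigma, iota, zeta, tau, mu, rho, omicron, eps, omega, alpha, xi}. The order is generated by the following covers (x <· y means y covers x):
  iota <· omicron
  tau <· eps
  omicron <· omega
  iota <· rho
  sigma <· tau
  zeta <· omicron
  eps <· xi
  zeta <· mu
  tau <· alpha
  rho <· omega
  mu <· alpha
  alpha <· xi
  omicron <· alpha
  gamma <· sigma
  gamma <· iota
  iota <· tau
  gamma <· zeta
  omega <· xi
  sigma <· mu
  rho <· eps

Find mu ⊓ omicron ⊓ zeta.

zeta

Common lower bounds of {mu, omicron, zeta}: gamma, zeta.
The greatest among these is zeta.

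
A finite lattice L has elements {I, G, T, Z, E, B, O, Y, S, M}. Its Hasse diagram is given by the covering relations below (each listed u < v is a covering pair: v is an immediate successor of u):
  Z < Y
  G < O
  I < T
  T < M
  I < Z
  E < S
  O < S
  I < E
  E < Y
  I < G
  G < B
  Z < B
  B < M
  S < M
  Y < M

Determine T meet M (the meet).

T

Common lower bounds of {T, M}: I, T.
The greatest among these is T.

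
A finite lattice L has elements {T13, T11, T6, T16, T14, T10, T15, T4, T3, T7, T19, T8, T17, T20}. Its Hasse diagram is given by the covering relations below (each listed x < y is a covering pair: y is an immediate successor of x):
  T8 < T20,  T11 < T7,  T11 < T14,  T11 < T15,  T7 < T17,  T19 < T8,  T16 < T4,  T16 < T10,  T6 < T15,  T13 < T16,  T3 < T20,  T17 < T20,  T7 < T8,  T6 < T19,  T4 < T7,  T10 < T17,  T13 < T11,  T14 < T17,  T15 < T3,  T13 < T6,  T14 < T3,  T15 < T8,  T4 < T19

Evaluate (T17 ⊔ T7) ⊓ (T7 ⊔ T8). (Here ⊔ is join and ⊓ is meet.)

T7

T17 ∨ T7 = T17
T7 ∨ T8 = T8
T17 ∧ T8 = T7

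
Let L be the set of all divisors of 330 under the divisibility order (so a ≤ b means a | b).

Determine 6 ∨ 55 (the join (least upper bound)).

In the divisibility order, the join is the least common multiple: lcm(6, 55) = 330.

330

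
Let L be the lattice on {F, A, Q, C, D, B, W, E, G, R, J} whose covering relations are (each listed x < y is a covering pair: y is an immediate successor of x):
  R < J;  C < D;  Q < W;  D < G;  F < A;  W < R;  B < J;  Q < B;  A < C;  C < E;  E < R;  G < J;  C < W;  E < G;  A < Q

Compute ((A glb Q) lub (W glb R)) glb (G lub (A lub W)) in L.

W

A ∧ Q = A
W ∧ R = W
A ∨ W = W
A ∨ W = W
G ∨ W = J
W ∧ J = W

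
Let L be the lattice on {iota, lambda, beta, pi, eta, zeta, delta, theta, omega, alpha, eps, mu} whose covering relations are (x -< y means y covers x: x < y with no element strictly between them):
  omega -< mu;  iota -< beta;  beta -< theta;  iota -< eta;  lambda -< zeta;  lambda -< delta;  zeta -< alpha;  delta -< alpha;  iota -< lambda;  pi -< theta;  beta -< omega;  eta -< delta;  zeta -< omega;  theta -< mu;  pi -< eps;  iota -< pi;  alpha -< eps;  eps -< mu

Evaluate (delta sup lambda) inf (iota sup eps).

delta ∨ lambda = delta
iota ∨ eps = eps
delta ∧ eps = delta

delta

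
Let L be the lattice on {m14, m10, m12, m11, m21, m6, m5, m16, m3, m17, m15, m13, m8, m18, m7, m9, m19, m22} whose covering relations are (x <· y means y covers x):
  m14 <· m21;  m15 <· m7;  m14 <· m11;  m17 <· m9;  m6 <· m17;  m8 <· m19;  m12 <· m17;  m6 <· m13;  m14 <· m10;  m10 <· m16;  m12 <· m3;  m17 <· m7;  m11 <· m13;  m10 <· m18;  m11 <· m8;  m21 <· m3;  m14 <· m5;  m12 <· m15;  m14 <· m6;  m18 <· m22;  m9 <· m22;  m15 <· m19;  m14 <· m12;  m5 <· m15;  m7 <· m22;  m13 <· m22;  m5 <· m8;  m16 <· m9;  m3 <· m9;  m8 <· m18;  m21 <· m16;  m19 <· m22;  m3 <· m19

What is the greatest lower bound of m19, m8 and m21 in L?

Common lower bounds of {m19, m8, m21}: m14.
The greatest among these is m14.

m14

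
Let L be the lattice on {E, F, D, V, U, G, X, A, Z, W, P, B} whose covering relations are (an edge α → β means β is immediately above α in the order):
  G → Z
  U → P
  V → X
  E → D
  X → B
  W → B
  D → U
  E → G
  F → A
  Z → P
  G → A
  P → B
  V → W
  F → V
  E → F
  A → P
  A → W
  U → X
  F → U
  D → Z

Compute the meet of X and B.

X

Common lower bounds of {X, B}: D, E, F, U, V, X.
The greatest among these is X.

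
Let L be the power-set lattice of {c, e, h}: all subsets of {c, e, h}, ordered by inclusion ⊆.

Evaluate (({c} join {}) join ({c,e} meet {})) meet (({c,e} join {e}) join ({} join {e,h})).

{c}

{c} ∨ {} = {c}
{c,e} ∧ {} = {}
{c} ∨ {} = {c}
{c,e} ∨ {e} = {c,e}
{} ∨ {e,h} = {e,h}
{c,e} ∨ {e,h} = {c,e,h}
{c} ∧ {c,e,h} = {c}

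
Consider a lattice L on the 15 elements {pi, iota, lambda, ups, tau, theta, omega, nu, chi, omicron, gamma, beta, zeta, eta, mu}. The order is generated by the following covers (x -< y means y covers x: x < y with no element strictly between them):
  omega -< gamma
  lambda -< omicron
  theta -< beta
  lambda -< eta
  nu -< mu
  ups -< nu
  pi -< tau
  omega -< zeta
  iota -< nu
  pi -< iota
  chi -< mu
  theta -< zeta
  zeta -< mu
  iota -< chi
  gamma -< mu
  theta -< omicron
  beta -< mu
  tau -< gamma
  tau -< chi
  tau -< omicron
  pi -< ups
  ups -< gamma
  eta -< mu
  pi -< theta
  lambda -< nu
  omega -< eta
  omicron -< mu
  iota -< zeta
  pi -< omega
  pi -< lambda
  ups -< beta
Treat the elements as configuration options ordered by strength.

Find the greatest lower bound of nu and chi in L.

Common lower bounds of {nu, chi}: iota, pi.
The greatest among these is iota.

iota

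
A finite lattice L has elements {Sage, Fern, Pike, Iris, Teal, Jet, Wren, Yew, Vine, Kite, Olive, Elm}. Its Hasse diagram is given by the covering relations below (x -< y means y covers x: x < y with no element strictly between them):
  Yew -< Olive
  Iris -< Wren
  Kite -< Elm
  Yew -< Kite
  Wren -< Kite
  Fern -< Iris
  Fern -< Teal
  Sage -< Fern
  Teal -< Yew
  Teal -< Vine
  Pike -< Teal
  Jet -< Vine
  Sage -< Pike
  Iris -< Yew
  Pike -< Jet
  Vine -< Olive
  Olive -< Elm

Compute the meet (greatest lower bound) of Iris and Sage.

Sage

Common lower bounds of {Iris, Sage}: Sage.
The greatest among these is Sage.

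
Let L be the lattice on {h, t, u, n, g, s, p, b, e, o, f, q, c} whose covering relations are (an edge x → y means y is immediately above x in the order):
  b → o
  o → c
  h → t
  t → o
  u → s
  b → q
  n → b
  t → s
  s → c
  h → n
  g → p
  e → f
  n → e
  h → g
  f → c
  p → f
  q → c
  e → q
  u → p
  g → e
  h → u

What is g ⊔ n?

e

Common upper bounds of {g, n}: c, e, f, q.
The least among these is e.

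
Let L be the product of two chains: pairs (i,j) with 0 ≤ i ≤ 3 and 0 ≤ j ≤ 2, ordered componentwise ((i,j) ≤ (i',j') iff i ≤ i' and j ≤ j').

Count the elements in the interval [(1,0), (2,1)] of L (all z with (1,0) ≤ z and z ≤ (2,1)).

The interval [(1,0), (2,1)] = {(1,0), (1,1), (2,0), (2,1)}, which has 4 elements.

4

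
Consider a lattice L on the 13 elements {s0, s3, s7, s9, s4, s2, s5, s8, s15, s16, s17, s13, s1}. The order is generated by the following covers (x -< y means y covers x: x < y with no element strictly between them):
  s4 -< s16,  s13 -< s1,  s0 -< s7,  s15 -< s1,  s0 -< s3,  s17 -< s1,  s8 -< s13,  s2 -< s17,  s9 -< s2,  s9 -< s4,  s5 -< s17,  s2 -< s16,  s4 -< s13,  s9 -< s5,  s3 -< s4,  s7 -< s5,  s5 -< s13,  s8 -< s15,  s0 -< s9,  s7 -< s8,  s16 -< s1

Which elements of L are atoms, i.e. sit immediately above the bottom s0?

s3, s7, s9

The atoms are exactly the elements that cover s0: s3, s7, s9.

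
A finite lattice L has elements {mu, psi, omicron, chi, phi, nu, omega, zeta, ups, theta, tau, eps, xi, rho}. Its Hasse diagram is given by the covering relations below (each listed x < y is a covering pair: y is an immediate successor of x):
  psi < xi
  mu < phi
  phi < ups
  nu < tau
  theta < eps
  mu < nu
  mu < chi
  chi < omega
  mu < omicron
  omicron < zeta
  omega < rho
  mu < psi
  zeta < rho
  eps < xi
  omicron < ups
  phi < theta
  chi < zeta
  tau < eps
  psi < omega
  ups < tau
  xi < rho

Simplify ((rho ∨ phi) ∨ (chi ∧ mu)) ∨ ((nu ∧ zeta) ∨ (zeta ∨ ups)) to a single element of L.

rho ∨ phi = rho
chi ∧ mu = mu
rho ∨ mu = rho
nu ∧ zeta = mu
zeta ∨ ups = rho
mu ∨ rho = rho
rho ∨ rho = rho

rho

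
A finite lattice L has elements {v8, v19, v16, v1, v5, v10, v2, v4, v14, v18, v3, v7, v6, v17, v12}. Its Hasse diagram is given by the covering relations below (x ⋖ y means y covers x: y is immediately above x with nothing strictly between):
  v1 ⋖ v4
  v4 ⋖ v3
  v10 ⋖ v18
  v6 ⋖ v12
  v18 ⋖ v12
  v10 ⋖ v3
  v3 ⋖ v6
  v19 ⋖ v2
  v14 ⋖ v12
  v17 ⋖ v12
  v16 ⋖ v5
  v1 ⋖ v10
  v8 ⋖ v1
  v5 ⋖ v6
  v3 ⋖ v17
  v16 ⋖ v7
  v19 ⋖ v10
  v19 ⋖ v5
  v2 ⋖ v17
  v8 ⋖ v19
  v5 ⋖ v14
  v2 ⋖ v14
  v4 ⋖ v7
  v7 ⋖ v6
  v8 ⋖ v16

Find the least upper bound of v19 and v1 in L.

v10

Common upper bounds of {v19, v1}: v10, v12, v17, v18, v3, v6.
The least among these is v10.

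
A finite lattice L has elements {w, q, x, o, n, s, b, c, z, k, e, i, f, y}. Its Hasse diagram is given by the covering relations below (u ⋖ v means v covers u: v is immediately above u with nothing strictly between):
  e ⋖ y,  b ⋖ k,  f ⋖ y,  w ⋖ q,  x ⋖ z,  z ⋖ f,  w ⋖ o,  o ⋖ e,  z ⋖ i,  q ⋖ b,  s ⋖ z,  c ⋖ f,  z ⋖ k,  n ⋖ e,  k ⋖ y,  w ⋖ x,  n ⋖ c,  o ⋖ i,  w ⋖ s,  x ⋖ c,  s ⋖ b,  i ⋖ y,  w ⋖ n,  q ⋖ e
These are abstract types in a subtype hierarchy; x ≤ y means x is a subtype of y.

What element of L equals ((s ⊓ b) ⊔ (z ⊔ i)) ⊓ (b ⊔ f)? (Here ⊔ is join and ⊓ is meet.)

s ∧ b = s
z ∨ i = i
s ∨ i = i
b ∨ f = y
i ∧ y = i

i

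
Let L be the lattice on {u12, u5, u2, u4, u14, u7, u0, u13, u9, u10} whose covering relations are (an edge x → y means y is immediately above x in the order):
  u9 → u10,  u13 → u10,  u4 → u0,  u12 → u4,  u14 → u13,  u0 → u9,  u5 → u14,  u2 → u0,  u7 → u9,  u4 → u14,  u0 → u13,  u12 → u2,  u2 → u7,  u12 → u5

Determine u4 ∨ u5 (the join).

Common upper bounds of {u4, u5}: u10, u13, u14.
The least among these is u14.

u14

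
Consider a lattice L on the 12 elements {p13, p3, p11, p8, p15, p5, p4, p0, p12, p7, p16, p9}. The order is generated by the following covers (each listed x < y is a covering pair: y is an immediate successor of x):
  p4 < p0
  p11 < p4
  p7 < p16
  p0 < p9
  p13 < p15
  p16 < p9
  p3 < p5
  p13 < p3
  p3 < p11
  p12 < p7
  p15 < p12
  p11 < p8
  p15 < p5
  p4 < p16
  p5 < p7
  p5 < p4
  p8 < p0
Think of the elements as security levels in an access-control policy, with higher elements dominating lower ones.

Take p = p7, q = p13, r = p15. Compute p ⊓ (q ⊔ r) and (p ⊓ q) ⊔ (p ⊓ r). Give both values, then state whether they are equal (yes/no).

q ⊔ r = p15, so p ⊓ (q ⊔ r) = p7 ⊓ p15 = p15.
p ⊓ q = p13 and p ⊓ r = p15, so (p ⊓ q) ⊔ (p ⊓ r) = p13 ⊔ p15 = p15.
Equal: yes.

p15; p15; yes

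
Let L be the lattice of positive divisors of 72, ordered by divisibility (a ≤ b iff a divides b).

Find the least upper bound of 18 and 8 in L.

Common upper bounds of {18, 8}: 72.
The least among these is 72.

72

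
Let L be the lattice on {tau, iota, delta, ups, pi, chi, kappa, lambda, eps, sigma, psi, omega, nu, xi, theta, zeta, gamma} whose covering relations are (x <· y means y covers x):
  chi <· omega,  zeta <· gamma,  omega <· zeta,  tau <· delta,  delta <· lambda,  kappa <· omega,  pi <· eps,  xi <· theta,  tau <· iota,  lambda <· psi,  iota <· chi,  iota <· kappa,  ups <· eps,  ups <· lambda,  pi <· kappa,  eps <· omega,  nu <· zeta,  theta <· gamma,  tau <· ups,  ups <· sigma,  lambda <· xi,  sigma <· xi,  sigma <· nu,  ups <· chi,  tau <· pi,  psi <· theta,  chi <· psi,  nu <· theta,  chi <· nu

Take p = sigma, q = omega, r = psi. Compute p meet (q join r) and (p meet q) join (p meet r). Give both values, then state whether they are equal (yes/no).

q join r = gamma, so p meet (q join r) = sigma meet gamma = sigma.
p meet q = ups and p meet r = ups, so (p meet q) join (p meet r) = ups join ups = ups.
Equal: no.

sigma; ups; no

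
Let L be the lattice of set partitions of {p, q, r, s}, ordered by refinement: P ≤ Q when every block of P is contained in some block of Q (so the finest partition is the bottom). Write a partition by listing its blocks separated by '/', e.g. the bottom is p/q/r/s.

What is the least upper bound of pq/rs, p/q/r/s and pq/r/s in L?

pq/rs

Common upper bounds of {pq/rs, p/q/r/s, pq/r/s}: pq/rs, pqrs.
The least among these is pq/rs.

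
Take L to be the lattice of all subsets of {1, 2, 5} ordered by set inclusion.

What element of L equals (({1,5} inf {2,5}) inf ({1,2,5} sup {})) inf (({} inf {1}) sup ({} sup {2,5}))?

{5}

{1,5} ∧ {2,5} = {5}
{1,2,5} ∨ {} = {1,2,5}
{5} ∧ {1,2,5} = {5}
{} ∧ {1} = {}
{} ∨ {2,5} = {2,5}
{} ∨ {2,5} = {2,5}
{5} ∧ {2,5} = {5}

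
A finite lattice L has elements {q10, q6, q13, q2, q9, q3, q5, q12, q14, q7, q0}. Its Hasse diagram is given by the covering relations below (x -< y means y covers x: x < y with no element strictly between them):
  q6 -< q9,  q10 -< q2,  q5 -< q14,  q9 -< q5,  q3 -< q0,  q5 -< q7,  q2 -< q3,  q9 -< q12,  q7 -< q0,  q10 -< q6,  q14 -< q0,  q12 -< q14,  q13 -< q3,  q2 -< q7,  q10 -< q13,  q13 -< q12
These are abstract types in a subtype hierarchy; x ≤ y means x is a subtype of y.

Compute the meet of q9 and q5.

q9

Common lower bounds of {q9, q5}: q10, q6, q9.
The greatest among these is q9.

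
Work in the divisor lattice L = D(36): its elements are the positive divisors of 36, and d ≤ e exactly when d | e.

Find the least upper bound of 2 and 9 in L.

Common upper bounds of {2, 9}: 18, 36.
The least among these is 18.

18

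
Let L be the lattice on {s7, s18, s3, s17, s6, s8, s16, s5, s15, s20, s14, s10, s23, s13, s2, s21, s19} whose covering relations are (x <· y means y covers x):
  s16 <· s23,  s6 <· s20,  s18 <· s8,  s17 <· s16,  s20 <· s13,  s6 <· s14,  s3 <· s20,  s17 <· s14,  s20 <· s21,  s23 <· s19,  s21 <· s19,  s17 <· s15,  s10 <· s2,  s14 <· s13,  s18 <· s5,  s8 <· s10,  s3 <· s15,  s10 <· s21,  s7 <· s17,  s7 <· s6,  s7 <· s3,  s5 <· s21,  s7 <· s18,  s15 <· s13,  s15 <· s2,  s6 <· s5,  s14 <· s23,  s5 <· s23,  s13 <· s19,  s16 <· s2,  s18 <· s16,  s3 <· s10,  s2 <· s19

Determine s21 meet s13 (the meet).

Common lower bounds of {s21, s13}: s20, s3, s6, s7.
The greatest among these is s20.

s20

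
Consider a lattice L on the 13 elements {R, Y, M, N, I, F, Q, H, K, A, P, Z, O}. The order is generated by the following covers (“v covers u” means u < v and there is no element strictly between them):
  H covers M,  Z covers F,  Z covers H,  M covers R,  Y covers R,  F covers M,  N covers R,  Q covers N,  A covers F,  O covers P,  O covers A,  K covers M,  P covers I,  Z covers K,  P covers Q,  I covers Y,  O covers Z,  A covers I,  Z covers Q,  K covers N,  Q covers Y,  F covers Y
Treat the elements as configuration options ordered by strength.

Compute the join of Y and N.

Q

Common upper bounds of {Y, N}: O, P, Q, Z.
The least among these is Q.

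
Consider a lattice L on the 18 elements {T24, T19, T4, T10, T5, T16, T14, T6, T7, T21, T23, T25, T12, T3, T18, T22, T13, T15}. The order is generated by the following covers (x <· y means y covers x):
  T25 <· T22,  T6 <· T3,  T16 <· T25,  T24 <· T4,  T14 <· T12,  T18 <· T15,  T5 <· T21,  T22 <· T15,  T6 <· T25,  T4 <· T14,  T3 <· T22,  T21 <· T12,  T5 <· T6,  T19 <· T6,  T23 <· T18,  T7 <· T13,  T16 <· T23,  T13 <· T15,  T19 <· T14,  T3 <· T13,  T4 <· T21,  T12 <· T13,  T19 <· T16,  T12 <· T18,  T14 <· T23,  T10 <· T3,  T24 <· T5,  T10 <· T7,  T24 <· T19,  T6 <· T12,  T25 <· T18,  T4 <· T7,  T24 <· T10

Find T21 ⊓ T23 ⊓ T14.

Common lower bounds of {T21, T23, T14}: T24, T4.
The greatest among these is T4.

T4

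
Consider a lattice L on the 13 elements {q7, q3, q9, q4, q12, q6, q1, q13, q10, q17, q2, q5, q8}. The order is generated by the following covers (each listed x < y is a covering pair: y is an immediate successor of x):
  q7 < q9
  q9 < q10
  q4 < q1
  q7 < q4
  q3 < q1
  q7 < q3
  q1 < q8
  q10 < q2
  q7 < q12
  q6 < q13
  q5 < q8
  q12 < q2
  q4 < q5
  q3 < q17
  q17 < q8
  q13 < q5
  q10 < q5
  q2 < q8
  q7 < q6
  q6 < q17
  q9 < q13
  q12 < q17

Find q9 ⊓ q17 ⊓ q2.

q7

Common lower bounds of {q9, q17, q2}: q7.
The greatest among these is q7.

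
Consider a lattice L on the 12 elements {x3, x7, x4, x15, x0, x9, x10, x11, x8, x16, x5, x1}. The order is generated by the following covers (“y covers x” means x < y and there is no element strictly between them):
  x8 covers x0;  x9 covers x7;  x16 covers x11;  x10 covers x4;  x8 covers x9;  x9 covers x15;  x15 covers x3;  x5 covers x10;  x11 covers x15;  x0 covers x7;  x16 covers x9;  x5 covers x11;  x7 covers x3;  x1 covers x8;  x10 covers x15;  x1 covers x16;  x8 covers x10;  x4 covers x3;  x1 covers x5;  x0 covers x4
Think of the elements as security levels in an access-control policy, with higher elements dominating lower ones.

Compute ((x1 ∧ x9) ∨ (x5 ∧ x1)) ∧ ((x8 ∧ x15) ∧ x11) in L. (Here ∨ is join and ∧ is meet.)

x15

x1 ∧ x9 = x9
x5 ∧ x1 = x5
x9 ∨ x5 = x1
x8 ∧ x15 = x15
x15 ∧ x11 = x15
x1 ∧ x15 = x15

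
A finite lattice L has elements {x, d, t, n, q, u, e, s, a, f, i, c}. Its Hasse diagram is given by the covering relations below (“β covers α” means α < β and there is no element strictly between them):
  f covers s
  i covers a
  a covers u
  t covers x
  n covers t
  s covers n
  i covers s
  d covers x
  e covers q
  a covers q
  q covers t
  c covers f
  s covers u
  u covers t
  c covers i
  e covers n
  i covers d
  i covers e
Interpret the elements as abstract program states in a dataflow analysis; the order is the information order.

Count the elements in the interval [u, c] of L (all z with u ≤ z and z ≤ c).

The interval [u, c] = {a, c, f, i, s, u}, which has 6 elements.

6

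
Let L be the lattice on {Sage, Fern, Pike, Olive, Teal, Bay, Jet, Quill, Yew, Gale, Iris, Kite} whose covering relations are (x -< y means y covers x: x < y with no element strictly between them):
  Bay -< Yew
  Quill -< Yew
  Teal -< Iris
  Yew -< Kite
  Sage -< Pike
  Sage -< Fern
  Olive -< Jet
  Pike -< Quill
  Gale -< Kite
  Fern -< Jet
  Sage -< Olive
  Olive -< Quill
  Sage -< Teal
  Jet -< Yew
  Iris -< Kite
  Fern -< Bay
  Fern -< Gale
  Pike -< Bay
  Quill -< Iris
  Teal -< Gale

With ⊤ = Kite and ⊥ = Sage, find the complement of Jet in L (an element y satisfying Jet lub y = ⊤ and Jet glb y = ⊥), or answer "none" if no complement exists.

Teal

Need y with Jet ∨ y = Kite and Jet ∧ y = Sage.
Checking each element gives: Teal.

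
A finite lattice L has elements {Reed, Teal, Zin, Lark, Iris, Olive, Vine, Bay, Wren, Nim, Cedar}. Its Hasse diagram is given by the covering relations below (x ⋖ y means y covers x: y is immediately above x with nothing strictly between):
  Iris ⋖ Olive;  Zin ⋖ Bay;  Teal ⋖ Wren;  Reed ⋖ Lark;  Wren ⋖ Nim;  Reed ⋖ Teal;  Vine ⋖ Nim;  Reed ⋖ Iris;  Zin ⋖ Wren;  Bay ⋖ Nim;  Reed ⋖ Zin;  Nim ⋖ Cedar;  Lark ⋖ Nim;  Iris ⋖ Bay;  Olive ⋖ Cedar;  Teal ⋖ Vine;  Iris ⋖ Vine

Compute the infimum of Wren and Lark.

Common lower bounds of {Wren, Lark}: Reed.
The greatest among these is Reed.

Reed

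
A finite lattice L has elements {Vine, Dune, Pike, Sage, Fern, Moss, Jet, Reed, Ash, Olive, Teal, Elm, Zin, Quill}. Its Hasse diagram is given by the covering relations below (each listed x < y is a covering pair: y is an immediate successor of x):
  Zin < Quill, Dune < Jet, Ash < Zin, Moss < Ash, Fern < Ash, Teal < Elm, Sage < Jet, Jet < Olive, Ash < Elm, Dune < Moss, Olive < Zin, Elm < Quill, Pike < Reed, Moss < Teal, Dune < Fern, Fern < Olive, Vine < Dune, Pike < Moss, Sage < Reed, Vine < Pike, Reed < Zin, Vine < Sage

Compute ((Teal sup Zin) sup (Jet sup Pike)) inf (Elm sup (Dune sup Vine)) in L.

Elm

Teal ∨ Zin = Quill
Jet ∨ Pike = Zin
Quill ∨ Zin = Quill
Dune ∨ Vine = Dune
Elm ∨ Dune = Elm
Quill ∧ Elm = Elm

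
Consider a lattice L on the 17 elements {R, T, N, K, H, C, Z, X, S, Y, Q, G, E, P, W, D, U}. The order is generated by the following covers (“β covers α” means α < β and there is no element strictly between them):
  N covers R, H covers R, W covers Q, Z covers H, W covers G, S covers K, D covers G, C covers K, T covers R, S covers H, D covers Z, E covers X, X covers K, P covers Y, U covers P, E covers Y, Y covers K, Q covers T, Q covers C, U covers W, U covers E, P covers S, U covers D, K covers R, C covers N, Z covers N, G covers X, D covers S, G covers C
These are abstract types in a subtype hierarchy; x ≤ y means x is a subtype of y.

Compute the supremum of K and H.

Common upper bounds of {K, H}: D, P, S, U.
The least among these is S.

S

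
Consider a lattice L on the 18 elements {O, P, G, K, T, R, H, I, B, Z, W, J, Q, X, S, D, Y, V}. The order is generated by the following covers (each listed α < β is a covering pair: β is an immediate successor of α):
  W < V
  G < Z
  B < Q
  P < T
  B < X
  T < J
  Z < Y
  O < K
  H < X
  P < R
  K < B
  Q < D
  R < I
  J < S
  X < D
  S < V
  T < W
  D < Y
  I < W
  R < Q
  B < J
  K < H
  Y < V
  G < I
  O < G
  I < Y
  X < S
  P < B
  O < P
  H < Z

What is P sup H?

X

Common upper bounds of {P, H}: D, S, V, X, Y.
The least among these is X.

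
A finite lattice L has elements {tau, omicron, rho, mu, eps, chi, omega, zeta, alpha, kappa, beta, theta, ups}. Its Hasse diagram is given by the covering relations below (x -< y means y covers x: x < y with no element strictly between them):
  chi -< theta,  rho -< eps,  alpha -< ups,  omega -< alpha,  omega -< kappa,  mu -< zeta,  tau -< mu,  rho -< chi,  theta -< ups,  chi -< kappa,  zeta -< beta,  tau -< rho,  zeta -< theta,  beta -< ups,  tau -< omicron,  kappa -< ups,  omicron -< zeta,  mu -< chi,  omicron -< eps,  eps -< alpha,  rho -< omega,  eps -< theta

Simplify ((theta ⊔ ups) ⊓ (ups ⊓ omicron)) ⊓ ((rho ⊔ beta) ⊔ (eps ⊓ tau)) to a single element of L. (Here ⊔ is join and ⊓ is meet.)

omicron

theta ∨ ups = ups
ups ∧ omicron = omicron
ups ∧ omicron = omicron
rho ∨ beta = ups
eps ∧ tau = tau
ups ∨ tau = ups
omicron ∧ ups = omicron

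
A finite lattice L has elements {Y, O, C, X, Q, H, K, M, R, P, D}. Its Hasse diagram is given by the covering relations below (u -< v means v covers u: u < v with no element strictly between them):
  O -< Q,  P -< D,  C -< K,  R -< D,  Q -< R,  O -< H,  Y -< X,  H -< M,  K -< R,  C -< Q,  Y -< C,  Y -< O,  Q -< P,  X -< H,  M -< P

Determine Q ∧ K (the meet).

Common lower bounds of {Q, K}: C, Y.
The greatest among these is C.

C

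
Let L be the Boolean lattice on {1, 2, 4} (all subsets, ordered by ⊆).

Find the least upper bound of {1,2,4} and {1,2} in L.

{1,2,4}

Common upper bounds of {{1,2,4}, {1,2}}: {1,2,4}.
The least among these is {1,2,4}.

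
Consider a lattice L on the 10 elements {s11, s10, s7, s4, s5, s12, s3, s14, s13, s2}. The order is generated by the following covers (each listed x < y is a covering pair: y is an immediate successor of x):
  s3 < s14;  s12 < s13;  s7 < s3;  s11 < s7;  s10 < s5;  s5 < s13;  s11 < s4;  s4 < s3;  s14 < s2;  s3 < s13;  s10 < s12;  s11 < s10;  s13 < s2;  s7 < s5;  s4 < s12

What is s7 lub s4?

Common upper bounds of {s7, s4}: s13, s14, s2, s3.
The least among these is s3.

s3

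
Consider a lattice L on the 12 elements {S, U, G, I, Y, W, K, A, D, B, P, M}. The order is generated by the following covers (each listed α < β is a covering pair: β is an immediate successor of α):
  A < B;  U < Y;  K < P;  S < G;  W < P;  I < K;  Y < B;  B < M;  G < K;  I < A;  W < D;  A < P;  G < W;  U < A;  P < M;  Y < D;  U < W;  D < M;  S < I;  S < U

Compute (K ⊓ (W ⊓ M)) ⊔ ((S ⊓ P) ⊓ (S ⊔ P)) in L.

W ∧ M = W
K ∧ W = G
S ∧ P = S
S ∨ P = P
S ∧ P = S
G ∨ S = G

G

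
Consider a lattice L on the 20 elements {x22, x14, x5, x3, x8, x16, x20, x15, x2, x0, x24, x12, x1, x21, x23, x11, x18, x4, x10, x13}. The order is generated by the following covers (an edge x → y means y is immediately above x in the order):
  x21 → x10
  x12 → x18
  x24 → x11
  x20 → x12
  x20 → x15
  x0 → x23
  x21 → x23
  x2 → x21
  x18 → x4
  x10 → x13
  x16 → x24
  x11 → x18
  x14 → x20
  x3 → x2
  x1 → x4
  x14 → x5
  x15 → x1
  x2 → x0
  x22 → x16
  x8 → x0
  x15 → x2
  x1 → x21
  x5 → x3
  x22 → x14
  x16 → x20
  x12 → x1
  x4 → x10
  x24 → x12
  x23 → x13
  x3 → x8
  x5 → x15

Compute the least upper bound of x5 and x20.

x15

Common upper bounds of {x5, x20}: x0, x1, x10, x13, x15, x2, x21, x23, x4.
The least among these is x15.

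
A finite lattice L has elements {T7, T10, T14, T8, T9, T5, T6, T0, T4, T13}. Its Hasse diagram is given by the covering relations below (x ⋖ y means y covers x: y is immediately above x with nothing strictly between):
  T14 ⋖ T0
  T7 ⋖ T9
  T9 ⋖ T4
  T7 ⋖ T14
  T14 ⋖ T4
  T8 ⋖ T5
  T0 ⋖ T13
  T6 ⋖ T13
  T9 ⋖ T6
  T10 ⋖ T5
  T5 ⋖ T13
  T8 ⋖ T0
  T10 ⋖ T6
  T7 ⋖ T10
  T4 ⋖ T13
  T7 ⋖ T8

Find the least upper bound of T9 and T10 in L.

Common upper bounds of {T9, T10}: T13, T6.
The least among these is T6.

T6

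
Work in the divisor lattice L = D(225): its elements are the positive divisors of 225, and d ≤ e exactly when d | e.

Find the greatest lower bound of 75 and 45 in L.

Common lower bounds of {75, 45}: 1, 15, 3, 5.
The greatest among these is 15.

15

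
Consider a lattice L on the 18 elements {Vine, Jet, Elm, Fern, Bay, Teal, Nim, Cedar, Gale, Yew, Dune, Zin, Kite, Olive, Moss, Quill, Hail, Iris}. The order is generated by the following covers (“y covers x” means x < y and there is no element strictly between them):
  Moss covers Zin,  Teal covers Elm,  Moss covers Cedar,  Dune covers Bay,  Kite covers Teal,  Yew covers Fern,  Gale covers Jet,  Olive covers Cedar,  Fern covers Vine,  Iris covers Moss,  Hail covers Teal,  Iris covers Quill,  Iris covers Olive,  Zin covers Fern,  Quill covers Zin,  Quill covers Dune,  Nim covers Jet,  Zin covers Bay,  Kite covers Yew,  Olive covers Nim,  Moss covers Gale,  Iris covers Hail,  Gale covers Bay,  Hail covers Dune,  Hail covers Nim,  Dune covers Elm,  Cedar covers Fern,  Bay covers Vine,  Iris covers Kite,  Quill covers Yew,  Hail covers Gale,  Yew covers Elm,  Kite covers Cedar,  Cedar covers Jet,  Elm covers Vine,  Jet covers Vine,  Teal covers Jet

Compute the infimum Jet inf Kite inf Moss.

Jet

Common lower bounds of {Jet, Kite, Moss}: Jet, Vine.
The greatest among these is Jet.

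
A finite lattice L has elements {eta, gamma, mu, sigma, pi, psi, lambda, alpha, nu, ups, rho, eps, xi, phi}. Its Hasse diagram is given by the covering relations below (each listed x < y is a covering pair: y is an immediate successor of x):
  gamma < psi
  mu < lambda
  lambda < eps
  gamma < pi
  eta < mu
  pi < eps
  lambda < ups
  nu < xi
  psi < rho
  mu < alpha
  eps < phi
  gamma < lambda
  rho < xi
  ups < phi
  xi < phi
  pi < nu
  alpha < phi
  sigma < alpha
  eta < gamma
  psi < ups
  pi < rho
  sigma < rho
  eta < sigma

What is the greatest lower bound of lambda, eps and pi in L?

Common lower bounds of {lambda, eps, pi}: eta, gamma.
The greatest among these is gamma.

gamma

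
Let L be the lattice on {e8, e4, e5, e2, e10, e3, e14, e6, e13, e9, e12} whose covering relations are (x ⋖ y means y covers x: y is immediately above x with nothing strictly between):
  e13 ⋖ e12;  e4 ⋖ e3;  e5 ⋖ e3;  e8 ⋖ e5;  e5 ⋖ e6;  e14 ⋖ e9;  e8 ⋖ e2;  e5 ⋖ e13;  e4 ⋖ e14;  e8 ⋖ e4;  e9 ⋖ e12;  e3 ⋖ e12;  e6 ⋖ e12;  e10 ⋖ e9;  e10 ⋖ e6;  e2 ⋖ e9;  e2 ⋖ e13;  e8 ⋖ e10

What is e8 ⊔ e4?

e4

Common upper bounds of {e8, e4}: e12, e14, e3, e4, e9.
The least among these is e4.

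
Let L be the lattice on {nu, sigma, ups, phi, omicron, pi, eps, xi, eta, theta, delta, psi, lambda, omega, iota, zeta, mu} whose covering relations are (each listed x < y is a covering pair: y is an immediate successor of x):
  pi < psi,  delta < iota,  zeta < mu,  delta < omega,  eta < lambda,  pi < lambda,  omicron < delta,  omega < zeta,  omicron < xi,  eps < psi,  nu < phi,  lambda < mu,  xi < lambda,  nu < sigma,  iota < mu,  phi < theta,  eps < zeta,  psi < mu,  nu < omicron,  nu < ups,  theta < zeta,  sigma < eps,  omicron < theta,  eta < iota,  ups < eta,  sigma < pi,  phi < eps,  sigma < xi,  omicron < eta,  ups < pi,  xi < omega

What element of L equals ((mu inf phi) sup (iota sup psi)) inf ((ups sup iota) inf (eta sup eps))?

mu ∧ phi = phi
iota ∨ psi = mu
phi ∨ mu = mu
ups ∨ iota = iota
eta ∨ eps = mu
iota ∧ mu = iota
mu ∧ iota = iota

iota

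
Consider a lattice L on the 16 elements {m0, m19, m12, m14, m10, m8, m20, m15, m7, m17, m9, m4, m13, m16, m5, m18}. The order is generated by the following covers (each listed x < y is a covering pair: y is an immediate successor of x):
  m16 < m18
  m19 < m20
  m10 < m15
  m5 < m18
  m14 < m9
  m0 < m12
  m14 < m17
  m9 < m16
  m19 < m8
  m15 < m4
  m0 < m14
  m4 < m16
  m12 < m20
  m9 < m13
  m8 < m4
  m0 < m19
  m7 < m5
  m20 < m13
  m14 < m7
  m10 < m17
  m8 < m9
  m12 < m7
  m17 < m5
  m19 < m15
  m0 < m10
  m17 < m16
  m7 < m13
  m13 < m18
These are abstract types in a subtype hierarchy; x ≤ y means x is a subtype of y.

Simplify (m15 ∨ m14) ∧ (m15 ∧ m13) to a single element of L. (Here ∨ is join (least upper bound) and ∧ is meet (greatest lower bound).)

m15 ∨ m14 = m16
m15 ∧ m13 = m19
m16 ∧ m19 = m19

m19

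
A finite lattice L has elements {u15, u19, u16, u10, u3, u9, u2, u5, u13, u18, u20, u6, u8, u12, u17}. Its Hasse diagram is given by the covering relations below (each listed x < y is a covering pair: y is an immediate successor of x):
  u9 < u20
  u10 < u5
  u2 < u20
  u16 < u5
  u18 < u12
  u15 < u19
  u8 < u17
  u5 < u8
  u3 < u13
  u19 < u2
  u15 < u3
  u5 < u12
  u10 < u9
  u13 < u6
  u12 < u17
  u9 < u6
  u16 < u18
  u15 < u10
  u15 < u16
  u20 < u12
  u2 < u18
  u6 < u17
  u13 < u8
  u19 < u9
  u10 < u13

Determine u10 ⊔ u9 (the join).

u9

Common upper bounds of {u10, u9}: u12, u17, u20, u6, u9.
The least among these is u9.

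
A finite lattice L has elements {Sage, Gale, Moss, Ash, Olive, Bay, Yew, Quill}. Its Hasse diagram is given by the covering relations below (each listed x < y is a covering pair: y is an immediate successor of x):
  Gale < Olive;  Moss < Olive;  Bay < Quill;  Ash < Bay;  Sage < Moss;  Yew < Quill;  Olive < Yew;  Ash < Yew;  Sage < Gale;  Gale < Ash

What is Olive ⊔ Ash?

Common upper bounds of {Olive, Ash}: Quill, Yew.
The least among these is Yew.

Yew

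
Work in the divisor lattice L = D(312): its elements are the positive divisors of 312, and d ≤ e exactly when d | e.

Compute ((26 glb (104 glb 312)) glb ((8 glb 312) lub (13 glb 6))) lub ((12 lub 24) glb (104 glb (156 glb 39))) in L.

2

104 ∧ 312 = 104
26 ∧ 104 = 26
8 ∧ 312 = 8
13 ∧ 6 = 1
8 ∨ 1 = 8
26 ∧ 8 = 2
12 ∨ 24 = 24
156 ∧ 39 = 39
104 ∧ 39 = 13
24 ∧ 13 = 1
2 ∨ 1 = 2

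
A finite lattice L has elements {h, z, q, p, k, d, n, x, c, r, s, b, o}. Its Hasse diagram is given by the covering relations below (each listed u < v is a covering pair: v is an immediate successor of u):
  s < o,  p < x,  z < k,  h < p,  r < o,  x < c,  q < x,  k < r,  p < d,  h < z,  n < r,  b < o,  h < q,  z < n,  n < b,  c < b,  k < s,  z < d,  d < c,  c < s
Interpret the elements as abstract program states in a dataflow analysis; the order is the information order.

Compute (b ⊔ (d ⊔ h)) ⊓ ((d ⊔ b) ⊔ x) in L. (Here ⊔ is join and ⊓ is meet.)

d ∨ h = d
b ∨ d = b
d ∨ b = b
b ∨ x = b
b ∧ b = b

b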